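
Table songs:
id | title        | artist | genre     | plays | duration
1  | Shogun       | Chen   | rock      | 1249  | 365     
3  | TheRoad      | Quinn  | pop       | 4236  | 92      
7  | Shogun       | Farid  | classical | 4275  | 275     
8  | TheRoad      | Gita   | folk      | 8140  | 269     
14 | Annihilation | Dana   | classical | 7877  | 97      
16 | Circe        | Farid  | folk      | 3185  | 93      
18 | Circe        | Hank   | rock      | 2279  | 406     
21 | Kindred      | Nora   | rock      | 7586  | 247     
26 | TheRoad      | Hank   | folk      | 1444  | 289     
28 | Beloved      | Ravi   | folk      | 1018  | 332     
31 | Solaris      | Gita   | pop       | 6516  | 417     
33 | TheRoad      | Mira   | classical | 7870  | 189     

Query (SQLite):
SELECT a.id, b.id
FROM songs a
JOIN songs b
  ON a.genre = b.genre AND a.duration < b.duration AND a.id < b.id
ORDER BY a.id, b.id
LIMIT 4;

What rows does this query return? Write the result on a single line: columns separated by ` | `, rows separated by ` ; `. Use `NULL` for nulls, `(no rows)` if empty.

1 | 18 ; 3 | 31 ; 8 | 26 ; 8 | 28

Pairs (a,b) with same genre, a.duration < b.duration, a.id < b.id.
genre groups: classical:{7,14,33} folk:{8,16,26,28} pop:{3,31} rock:{1,18,21}
Ordered by (a.id, b.id); first 4.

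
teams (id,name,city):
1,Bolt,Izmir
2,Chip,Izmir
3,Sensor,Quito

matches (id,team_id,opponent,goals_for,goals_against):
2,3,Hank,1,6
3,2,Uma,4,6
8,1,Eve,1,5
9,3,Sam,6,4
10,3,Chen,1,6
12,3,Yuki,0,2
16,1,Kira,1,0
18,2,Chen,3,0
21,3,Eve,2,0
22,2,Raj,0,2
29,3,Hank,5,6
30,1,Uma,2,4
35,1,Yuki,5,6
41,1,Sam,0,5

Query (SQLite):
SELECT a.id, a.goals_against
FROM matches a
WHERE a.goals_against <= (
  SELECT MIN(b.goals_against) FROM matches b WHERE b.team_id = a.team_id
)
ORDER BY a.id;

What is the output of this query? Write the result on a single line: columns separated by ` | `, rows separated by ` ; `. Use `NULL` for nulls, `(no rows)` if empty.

For each matches row a, compute MIN(goals_against) over rows sharing a.team_id.
Keep row a if a.goals_against <= that per-group MIN.
  team_id=1: MIN(goals_against) = 0
  team_id=2: MIN(goals_against) = 0
  team_id=3: MIN(goals_against) = 0

16 | 0 ; 18 | 0 ; 21 | 0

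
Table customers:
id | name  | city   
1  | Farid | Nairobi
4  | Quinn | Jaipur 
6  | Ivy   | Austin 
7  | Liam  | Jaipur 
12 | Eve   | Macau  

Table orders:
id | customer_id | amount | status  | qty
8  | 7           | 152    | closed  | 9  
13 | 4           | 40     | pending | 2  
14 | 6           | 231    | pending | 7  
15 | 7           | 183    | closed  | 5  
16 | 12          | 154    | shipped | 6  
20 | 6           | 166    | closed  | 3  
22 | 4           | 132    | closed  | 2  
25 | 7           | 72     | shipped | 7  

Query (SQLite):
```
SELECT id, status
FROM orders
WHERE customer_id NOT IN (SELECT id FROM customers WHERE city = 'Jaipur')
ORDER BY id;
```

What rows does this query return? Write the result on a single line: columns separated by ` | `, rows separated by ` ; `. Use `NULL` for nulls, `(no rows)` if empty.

14 | pending ; 16 | shipped ; 20 | closed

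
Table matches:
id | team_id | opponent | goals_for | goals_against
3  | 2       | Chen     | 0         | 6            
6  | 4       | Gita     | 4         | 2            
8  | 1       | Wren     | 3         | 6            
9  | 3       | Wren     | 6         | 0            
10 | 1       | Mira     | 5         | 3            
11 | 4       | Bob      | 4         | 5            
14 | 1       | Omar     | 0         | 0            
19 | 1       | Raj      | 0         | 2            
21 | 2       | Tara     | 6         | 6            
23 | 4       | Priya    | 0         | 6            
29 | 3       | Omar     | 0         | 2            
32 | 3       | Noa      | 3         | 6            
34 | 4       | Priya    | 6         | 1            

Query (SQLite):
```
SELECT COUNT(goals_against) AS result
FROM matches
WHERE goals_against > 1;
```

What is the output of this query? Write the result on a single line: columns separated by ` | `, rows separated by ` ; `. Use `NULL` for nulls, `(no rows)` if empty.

Rows where goals_against > 1 → goals_against values: [6, 2, 6, 3, 5, 2, 6, 6, 2, 6].
COUNT(goals_against) counts non-NULL values → 10.

10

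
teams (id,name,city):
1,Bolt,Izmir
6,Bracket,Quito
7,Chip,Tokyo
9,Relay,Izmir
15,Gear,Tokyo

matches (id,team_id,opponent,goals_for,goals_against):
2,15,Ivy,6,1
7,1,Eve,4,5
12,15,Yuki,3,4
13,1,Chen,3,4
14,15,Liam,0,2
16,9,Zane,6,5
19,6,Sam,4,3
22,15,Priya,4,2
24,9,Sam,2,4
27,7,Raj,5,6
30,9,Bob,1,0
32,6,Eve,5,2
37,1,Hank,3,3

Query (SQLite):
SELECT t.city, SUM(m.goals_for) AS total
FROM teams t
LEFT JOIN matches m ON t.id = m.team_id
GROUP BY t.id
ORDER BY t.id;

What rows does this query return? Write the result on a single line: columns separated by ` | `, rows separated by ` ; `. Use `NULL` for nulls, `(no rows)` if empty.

Izmir | 10 ; Quito | 9 ; Tokyo | 5 ; Izmir | 9 ; Tokyo | 13

LEFT JOIN keeps every teams row; unmatched ones get NULL for matches columns.
Group by teams.id and compute SUM(m.goals_for). SUM over an all-NULL group is NULL.
  1: ids {7, 13, 37} → SUM(m.goals_for)=10
  6: ids {19, 32} → SUM(m.goals_for)=9
  7: ids {27} → SUM(m.goals_for)=5
  9: ids {16, 24, 30} → SUM(m.goals_for)=9
  15: ids {2, 12, 14, 22} → SUM(m.goals_for)=13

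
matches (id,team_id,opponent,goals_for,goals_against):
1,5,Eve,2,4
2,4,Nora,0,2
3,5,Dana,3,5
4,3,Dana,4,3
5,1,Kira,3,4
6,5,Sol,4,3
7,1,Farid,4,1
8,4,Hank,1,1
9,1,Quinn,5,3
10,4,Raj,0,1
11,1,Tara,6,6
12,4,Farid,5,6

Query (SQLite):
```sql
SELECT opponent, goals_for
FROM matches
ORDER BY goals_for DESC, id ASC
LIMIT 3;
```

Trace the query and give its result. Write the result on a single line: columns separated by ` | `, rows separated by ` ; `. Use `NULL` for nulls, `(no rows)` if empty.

Tara | 6 ; Quinn | 5 ; Farid | 5

Sort by goals_for desc, tiebreak id asc: (6, id=11), (5, id=9), (5, id=12), (4, id=4), (4, id=6), (4, id=7) …. Take first 3.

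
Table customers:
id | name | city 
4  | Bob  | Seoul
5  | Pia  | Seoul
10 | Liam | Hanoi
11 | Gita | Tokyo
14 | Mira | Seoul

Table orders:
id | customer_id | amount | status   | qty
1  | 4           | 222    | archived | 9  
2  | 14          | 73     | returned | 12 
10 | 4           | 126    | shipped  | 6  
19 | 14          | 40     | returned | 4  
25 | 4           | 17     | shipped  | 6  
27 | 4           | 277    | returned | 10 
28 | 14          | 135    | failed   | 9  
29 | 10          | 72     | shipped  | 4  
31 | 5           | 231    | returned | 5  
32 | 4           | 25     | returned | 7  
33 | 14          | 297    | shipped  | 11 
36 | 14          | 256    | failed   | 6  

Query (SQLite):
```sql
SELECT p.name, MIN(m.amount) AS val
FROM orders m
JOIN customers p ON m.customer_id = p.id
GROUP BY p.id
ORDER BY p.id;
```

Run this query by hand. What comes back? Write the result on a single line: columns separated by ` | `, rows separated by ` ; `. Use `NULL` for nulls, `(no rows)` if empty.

Bob | 17 ; Pia | 231 ; Liam | 72 ; Mira | 40

Join each orders row to its customers via customer_id.
Group joined rows by customers.id; compute MIN(m.amount) per group.
  4: ids {1, 10, 25, 27, 32} → MIN(m.amount)=17
  5: ids {31} → MIN(m.amount)=231
  10: ids {29} → MIN(m.amount)=72
  14: ids {2, 19, 28, 33, 36} → MIN(m.amount)=40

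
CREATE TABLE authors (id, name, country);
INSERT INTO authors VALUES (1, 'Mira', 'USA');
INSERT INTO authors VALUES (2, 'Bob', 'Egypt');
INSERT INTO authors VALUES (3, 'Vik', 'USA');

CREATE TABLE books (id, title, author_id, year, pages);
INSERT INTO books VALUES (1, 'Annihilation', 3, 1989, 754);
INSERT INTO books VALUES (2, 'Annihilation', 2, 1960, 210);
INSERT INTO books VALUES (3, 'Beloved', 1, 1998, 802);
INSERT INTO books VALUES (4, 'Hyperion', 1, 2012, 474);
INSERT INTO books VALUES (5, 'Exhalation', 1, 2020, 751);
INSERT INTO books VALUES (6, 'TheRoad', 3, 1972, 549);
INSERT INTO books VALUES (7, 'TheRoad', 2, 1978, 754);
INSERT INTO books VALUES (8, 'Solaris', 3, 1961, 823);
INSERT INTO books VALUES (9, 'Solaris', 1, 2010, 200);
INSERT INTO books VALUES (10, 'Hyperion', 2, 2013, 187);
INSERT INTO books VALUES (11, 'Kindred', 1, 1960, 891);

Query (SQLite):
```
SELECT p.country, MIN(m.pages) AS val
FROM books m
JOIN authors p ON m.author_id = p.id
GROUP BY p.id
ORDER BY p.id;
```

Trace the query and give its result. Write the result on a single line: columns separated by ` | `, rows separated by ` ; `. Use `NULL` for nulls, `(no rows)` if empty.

Join each books row to its authors via author_id.
Group joined rows by authors.id; compute MIN(m.pages) per group.
  1: ids {3, 4, 5, 9, 11} → MIN(m.pages)=200
  2: ids {2, 7, 10} → MIN(m.pages)=187
  3: ids {1, 6, 8} → MIN(m.pages)=549

USA | 200 ; Egypt | 187 ; USA | 549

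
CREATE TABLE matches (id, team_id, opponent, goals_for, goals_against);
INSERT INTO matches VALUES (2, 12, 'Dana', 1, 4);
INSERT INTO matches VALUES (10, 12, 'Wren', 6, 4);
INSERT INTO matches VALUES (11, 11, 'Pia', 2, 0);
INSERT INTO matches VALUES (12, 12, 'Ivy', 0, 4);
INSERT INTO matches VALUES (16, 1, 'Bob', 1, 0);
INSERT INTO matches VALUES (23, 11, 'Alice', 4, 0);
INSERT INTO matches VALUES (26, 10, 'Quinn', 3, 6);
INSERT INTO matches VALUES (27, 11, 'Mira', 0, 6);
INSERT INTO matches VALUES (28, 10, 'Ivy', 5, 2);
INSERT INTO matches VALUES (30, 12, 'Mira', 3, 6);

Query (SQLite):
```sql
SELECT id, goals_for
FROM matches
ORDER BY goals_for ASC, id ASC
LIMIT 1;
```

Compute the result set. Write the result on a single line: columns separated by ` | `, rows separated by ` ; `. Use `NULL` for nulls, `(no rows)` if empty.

Sort by goals_for asc, tiebreak id asc: (0, id=12), (0, id=27), (1, id=2), (1, id=16) …. Take first 1.

12 | 0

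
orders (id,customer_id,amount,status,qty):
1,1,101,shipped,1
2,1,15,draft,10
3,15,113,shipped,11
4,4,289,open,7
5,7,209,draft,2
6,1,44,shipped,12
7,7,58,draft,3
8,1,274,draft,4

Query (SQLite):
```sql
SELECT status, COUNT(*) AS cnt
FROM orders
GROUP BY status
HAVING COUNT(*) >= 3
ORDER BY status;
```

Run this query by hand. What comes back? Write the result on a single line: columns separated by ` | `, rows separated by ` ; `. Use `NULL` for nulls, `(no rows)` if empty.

Partition orders by status; compute COUNT(*) within each group.
HAVING: keep groups with count ≥ 3.
  draft: ids {2, 5, 7, 8} → COUNT(*)=4
  open: ids {4} → COUNT(*)=1
  shipped: ids {1, 3, 6} → COUNT(*)=3

draft | 4 ; shipped | 3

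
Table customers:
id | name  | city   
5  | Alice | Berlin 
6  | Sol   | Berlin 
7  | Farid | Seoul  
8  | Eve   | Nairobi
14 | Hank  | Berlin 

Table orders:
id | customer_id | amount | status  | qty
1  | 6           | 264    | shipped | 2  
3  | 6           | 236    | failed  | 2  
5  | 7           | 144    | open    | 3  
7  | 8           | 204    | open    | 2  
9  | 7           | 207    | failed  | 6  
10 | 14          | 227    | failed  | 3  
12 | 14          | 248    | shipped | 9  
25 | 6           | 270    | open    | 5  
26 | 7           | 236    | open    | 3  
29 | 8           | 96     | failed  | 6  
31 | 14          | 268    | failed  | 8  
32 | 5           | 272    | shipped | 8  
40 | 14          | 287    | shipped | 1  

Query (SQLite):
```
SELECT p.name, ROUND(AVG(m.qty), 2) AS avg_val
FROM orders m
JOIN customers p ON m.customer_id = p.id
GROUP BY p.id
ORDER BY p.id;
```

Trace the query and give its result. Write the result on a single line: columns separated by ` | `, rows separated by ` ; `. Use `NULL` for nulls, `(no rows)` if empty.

Join each orders row to its customers via customer_id.
Group joined rows by customers.id; compute ROUND(AVG(m.qty), 2) per group.
  5: ids {32} → ROUND(AVG(m.qty), 2)=8
  6: ids {1, 3, 25} → ROUND(AVG(m.qty), 2)=3
  7: ids {5, 9, 26} → ROUND(AVG(m.qty), 2)=4
  8: ids {7, 29} → ROUND(AVG(m.qty), 2)=4
  14: ids {10, 12, 31, 40} → ROUND(AVG(m.qty), 2)=5.25

Alice | 8 ; Sol | 3 ; Farid | 4 ; Eve | 4 ; Hank | 5.25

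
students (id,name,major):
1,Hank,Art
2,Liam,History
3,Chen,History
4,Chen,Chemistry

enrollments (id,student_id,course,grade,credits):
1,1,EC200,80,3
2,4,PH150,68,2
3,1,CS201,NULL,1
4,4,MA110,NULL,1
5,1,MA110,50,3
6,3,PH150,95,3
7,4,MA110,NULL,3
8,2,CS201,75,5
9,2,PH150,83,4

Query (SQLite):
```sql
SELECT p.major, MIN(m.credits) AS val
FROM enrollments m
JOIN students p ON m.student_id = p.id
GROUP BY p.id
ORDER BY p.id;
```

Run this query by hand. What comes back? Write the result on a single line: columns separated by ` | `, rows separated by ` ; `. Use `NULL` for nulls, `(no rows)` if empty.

Join each enrollments row to its students via student_id.
Group joined rows by students.id; compute MIN(m.credits) per group.
  1: ids {1, 3, 5} → MIN(m.credits)=1
  2: ids {8, 9} → MIN(m.credits)=4
  3: ids {6} → MIN(m.credits)=3
  4: ids {2, 4, 7} → MIN(m.credits)=1

Art | 1 ; History | 4 ; History | 3 ; Chemistry | 1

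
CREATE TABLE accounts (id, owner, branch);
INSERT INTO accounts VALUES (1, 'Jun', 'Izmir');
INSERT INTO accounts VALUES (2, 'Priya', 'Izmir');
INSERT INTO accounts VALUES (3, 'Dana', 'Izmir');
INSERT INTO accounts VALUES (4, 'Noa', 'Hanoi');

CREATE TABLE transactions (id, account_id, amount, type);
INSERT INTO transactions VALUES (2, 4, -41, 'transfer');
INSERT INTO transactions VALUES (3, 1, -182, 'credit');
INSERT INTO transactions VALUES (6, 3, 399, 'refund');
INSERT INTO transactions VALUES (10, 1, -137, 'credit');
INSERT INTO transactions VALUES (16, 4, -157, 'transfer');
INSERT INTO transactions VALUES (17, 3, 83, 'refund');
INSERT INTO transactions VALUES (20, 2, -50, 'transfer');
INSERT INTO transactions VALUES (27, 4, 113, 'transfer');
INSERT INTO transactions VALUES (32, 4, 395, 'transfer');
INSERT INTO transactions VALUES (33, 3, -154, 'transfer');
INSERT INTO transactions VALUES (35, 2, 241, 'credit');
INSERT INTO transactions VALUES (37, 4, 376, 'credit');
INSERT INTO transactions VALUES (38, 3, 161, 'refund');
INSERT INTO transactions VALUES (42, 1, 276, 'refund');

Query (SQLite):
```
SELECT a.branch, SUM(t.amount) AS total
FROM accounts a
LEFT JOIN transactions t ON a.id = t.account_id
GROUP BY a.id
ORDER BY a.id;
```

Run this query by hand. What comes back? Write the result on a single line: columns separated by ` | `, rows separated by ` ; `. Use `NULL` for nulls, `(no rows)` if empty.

LEFT JOIN keeps every accounts row; unmatched ones get NULL for transactions columns.
Group by accounts.id and compute SUM(t.amount). SUM over an all-NULL group is NULL.
  1: ids {3, 10, 42} → SUM(t.amount)=-43
  2: ids {20, 35} → SUM(t.amount)=191
  3: ids {6, 17, 33, 38} → SUM(t.amount)=489
  4: ids {2, 16, 27, 32, 37} → SUM(t.amount)=686

Izmir | -43 ; Izmir | 191 ; Izmir | 489 ; Hanoi | 686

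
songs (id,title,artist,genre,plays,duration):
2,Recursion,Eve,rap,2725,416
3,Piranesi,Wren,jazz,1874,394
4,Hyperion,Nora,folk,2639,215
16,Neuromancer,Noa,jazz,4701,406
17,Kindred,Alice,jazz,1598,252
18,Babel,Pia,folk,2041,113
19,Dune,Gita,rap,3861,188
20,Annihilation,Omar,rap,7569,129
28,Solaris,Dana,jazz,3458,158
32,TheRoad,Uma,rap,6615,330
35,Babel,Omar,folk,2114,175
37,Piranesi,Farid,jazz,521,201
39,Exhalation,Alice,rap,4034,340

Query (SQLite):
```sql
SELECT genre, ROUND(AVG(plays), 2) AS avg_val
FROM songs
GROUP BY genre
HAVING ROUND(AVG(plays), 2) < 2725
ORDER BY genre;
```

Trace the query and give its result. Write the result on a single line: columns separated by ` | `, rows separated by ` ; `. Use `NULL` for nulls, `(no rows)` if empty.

Partition songs by genre; compute ROUND(AVG(plays), 2) within each group.
HAVING: keep groups where ROUND(AVG(plays), 2) < 2725.
  folk: ids {4, 18, 35} → ROUND(AVG(plays), 2)=2264.67
  jazz: ids {3, 16, 17, 28, 37} → ROUND(AVG(plays), 2)=2430.4
  rap: ids {2, 19, 20, 32, 39} → ROUND(AVG(plays), 2)=4960.8

folk | 2264.67 ; jazz | 2430.4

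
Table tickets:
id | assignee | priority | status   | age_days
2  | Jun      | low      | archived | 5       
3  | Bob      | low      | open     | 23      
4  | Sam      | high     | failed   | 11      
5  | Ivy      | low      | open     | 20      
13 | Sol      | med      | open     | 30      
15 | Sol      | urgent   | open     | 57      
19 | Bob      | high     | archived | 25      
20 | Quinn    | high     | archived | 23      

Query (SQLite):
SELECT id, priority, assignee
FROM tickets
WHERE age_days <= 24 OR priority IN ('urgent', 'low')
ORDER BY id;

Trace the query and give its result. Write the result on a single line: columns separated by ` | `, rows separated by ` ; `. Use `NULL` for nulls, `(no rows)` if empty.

age_days <= 24: ids {2, 3, 4, 5, 20}
priority IN ('urgent', 'low'): ids {2, 3, 5, 15}
Combine with OR.

2 | low | Jun ; 3 | low | Bob ; 4 | high | Sam ; 5 | low | Ivy ; 15 | urgent | Sol ; 20 | high | Quinn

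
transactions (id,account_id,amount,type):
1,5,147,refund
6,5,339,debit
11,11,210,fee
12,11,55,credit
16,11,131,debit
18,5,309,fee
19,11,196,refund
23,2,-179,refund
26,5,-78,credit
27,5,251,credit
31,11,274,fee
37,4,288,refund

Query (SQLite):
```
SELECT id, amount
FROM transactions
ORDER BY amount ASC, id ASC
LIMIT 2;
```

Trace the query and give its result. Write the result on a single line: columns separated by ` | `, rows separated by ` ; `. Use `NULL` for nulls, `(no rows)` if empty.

23 | -179 ; 26 | -78

Sort by amount asc, tiebreak id asc: (-179, id=23), (-78, id=26), (55, id=12), (131, id=16), (147, id=1) …. Take first 2.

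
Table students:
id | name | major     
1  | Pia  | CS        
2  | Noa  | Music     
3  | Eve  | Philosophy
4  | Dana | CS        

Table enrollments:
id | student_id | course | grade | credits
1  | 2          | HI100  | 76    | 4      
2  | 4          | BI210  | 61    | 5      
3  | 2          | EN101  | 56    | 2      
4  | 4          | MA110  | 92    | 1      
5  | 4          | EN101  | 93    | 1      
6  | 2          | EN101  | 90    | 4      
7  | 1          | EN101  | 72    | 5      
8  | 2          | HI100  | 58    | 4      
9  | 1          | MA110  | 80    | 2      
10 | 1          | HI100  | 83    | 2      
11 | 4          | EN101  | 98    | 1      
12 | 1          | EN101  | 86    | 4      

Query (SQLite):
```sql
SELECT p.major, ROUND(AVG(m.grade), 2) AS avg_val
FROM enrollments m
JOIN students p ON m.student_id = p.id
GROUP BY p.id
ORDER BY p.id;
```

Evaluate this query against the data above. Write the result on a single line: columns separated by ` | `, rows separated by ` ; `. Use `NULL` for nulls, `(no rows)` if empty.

CS | 80.25 ; Music | 70 ; CS | 86

Join each enrollments row to its students via student_id.
Group joined rows by students.id; compute ROUND(AVG(m.grade), 2) per group.
  1: ids {7, 9, 10, 12} → ROUND(AVG(m.grade), 2)=80.25
  2: ids {1, 3, 6, 8} → ROUND(AVG(m.grade), 2)=70
  4: ids {2, 4, 5, 11} → ROUND(AVG(m.grade), 2)=86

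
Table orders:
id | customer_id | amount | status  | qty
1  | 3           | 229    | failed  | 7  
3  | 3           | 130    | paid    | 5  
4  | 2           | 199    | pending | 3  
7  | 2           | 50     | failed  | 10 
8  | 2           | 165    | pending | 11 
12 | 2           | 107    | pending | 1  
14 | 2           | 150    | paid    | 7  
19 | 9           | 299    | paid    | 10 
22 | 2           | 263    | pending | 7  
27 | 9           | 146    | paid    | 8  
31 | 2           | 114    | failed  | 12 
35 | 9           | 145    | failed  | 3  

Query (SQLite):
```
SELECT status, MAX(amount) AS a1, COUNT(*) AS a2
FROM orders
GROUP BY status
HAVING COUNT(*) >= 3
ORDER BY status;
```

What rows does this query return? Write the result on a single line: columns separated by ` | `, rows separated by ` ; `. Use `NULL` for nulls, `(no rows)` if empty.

Group orders by status.
Per group compute: MAX(amount), COUNT(*).
HAVING: drop groups with fewer than 3 rows.
  failed: ids {1, 7, 31, 35} → MAX(amount)=229, COUNT(*)=4
  paid: ids {3, 14, 19, 27} → MAX(amount)=299, COUNT(*)=4
  pending: ids {4, 8, 12, 22} → MAX(amount)=263, COUNT(*)=4

failed | 229 | 4 ; paid | 299 | 4 ; pending | 263 | 4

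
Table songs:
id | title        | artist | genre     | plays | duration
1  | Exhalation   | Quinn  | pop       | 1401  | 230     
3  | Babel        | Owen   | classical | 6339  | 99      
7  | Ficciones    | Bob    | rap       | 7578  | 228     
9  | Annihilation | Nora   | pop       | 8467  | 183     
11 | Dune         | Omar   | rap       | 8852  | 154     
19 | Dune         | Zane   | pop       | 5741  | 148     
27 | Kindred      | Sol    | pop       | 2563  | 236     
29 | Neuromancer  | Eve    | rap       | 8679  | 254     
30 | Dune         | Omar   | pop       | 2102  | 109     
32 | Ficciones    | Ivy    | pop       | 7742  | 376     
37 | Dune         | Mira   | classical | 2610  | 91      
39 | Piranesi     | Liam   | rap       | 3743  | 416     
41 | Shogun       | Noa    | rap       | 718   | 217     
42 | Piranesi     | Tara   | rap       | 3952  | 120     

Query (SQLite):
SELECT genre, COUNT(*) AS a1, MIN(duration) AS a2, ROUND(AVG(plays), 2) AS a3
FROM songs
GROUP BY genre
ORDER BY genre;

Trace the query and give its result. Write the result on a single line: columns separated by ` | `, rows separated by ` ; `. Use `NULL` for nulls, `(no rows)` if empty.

classical | 2 | 91 | 4474.5 ; pop | 6 | 109 | 4669.33 ; rap | 6 | 120 | 5587

Group songs by genre.
Per group compute: COUNT(*), MIN(duration), ROUND(AVG(plays), 2).
  classical: ids {3, 37} → COUNT(*)=2, MIN(duration)=91, ROUND(AVG(plays), 2)=4474.5
  pop: ids {1, 9, 19, 27, 30, 32} → COUNT(*)=6, MIN(duration)=109, ROUND(AVG(plays), 2)=4669.33
  rap: ids {7, 11, 29, 39, 41, 42} → COUNT(*)=6, MIN(duration)=120, ROUND(AVG(plays), 2)=5587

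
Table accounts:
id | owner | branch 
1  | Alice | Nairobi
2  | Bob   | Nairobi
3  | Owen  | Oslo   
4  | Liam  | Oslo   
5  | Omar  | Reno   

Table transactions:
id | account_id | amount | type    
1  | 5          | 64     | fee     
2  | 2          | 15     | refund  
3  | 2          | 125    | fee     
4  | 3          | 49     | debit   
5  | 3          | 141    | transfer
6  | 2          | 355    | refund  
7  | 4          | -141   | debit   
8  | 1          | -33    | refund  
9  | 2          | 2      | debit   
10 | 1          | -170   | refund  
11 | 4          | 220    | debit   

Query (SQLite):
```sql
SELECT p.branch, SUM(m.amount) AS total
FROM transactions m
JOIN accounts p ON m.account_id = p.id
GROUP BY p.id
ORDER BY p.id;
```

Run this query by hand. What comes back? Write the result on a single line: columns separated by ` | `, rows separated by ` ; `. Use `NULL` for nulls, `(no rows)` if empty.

Join each transactions row to its accounts via account_id.
Group joined rows by accounts.id; compute SUM(m.amount) per group.
  1: ids {8, 10} → SUM(m.amount)=-203
  2: ids {2, 3, 6, 9} → SUM(m.amount)=497
  3: ids {4, 5} → SUM(m.amount)=190
  4: ids {7, 11} → SUM(m.amount)=79
  5: ids {1} → SUM(m.amount)=64

Nairobi | -203 ; Nairobi | 497 ; Oslo | 190 ; Oslo | 79 ; Reno | 64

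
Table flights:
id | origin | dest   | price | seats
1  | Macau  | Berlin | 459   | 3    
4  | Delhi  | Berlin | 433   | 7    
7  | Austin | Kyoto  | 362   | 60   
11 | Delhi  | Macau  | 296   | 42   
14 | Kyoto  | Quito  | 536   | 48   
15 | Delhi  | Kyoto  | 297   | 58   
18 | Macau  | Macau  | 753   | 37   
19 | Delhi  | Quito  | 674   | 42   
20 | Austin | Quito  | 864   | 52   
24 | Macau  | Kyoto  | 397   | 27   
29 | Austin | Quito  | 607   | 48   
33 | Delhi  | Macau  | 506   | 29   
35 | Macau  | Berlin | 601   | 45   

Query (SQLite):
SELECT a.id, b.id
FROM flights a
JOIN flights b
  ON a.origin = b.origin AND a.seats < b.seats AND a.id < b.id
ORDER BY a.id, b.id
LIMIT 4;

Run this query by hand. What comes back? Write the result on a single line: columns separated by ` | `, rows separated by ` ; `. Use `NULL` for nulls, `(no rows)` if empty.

Pairs (a,b) with same origin, a.seats < b.seats, a.id < b.id.
origin groups: Austin:{7,20,29} Delhi:{4,11,15,19,33} Kyoto:{14} Macau:{1,18,24,35}
Ordered by (a.id, b.id); first 4.

1 | 18 ; 1 | 24 ; 1 | 35 ; 4 | 11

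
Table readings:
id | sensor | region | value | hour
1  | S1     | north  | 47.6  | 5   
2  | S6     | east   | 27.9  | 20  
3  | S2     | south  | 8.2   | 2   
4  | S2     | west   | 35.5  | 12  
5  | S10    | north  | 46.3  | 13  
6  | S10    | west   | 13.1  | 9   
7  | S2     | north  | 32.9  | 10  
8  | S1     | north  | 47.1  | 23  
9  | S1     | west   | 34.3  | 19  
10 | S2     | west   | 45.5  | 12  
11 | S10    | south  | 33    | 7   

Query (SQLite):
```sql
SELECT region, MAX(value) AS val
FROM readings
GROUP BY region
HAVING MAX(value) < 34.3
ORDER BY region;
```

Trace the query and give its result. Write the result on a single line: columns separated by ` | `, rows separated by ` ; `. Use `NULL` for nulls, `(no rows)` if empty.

east | 27.9 ; south | 33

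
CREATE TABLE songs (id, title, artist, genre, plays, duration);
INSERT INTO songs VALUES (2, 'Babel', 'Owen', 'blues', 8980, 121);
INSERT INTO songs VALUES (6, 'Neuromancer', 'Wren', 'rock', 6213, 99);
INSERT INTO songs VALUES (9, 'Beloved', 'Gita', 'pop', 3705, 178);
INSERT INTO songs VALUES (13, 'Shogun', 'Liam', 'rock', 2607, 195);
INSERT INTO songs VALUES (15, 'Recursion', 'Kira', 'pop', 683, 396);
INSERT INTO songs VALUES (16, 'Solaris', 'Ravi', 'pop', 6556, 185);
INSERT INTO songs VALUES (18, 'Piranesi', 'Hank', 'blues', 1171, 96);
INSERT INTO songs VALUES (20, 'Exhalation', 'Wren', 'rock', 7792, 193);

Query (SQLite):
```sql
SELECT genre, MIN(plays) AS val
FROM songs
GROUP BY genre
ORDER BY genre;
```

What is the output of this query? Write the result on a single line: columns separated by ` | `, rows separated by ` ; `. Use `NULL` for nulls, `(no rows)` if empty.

Partition songs by genre; compute MIN(plays) within each group.
  blues: ids {2, 18} → MIN(plays)=1171
  pop: ids {9, 15, 16} → MIN(plays)=683
  rock: ids {6, 13, 20} → MIN(plays)=2607

blues | 1171 ; pop | 683 ; rock | 2607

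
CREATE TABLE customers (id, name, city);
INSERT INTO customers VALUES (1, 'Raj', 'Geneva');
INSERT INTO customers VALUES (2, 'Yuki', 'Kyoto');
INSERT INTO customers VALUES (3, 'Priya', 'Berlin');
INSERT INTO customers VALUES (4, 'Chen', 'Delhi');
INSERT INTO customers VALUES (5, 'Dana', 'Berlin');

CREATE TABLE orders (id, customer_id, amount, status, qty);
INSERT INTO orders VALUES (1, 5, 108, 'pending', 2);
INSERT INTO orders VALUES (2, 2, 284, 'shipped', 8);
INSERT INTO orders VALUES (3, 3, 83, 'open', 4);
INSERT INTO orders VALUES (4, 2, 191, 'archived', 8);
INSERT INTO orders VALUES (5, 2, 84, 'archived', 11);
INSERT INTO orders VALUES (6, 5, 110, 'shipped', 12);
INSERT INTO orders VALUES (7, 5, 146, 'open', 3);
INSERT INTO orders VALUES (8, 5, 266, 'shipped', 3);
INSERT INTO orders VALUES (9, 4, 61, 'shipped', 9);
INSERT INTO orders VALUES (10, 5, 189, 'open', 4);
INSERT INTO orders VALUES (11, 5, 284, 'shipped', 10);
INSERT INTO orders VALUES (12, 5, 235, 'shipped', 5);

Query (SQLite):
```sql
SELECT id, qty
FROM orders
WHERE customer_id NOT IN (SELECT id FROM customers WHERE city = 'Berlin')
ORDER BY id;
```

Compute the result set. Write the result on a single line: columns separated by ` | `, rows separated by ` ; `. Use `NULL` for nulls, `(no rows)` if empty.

Inner query: customers.id where city = 'Berlin'.
Outer: keep orders rows whose customer_id is not in that set.
Inner query → {3, 5}

2 | 8 ; 4 | 8 ; 5 | 11 ; 9 | 9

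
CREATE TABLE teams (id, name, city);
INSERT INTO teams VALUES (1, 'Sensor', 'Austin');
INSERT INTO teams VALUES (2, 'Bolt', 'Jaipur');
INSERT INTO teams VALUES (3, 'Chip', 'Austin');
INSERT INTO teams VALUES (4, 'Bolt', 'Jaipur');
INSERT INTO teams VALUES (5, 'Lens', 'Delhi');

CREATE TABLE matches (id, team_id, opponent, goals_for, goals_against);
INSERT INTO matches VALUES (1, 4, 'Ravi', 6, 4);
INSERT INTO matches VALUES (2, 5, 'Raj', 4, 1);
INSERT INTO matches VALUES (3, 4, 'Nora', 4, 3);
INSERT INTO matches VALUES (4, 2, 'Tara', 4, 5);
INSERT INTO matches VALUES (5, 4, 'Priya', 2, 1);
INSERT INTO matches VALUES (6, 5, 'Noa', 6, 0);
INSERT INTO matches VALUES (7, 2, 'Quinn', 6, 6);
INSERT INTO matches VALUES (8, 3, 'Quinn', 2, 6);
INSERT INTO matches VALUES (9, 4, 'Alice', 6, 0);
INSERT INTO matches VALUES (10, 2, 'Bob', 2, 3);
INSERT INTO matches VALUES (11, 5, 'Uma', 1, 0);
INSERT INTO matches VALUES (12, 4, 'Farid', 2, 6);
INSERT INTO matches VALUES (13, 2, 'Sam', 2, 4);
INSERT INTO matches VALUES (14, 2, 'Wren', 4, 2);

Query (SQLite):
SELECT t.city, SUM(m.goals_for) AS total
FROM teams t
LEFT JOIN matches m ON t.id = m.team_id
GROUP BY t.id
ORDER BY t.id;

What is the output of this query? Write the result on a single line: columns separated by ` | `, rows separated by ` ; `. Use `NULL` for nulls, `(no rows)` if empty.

Austin | NULL ; Jaipur | 18 ; Austin | 2 ; Jaipur | 20 ; Delhi | 11

LEFT JOIN keeps every teams row; unmatched ones get NULL for matches columns.
Group by teams.id and compute SUM(m.goals_for). SUM over an all-NULL group is NULL.
  1: ids {—} → SUM(m.goals_for)=NULL
  2: ids {4, 7, 10, 13, 14} → SUM(m.goals_for)=18
  3: ids {8} → SUM(m.goals_for)=2
  4: ids {1, 3, 5, 9, 12} → SUM(m.goals_for)=20
  5: ids {2, 6, 11} → SUM(m.goals_for)=11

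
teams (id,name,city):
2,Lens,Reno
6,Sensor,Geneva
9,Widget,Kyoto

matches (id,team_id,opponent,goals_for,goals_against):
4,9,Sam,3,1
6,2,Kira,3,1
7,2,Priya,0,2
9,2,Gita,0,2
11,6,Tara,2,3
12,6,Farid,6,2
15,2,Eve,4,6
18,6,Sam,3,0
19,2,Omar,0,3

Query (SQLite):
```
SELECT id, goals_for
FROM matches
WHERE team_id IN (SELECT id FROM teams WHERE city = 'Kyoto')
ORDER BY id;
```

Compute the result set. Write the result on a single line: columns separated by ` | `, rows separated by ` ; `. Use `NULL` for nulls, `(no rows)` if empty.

Inner query: teams.id where city = 'Kyoto'.
Outer: keep matches rows whose team_id is in that set.
Inner query → {9}

4 | 3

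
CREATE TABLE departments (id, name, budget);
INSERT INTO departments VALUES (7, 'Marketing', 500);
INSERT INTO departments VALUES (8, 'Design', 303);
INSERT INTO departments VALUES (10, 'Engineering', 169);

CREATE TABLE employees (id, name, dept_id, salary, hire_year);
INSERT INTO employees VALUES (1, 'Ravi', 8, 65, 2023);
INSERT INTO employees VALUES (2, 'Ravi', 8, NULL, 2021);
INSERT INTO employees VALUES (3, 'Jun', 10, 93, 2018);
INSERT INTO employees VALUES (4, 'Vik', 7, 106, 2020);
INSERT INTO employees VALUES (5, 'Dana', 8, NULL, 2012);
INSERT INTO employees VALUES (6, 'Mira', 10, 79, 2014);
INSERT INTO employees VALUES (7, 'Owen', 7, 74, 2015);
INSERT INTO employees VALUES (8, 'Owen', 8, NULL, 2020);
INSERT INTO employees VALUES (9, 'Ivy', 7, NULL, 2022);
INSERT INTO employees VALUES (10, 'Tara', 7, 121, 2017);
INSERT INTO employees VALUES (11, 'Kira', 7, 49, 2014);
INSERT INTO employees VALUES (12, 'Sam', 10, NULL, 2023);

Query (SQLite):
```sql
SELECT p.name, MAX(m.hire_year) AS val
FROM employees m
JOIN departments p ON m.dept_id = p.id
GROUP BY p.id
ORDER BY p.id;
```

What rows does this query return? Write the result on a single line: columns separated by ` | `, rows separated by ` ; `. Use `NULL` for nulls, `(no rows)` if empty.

Marketing | 2022 ; Design | 2023 ; Engineering | 2023

Join each employees row to its departments via dept_id.
Group joined rows by departments.id; compute MAX(m.hire_year) per group.
  7: ids {4, 7, 9, 10, 11} → MAX(m.hire_year)=2022
  8: ids {1, 2, 5, 8} → MAX(m.hire_year)=2023
  10: ids {3, 6, 12} → MAX(m.hire_year)=2023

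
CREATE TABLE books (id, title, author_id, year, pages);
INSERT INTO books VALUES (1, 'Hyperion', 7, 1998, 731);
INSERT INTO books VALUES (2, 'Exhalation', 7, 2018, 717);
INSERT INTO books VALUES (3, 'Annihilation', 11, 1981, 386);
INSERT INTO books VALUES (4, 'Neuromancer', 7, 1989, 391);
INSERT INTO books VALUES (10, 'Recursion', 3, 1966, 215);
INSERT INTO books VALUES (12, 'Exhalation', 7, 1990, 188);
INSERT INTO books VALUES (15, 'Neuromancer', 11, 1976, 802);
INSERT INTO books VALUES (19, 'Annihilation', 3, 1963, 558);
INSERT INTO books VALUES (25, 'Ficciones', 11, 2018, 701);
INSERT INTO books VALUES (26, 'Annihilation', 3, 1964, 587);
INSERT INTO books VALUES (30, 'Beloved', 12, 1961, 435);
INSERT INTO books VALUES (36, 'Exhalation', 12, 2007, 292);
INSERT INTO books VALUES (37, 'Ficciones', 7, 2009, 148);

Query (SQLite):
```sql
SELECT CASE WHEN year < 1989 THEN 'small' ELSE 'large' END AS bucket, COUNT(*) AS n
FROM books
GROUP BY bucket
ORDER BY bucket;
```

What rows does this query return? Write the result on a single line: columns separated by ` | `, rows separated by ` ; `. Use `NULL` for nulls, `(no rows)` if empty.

Bucket rows by year < 1989 → 'small' else 'large'; count each bucket.

large | 7 ; small | 6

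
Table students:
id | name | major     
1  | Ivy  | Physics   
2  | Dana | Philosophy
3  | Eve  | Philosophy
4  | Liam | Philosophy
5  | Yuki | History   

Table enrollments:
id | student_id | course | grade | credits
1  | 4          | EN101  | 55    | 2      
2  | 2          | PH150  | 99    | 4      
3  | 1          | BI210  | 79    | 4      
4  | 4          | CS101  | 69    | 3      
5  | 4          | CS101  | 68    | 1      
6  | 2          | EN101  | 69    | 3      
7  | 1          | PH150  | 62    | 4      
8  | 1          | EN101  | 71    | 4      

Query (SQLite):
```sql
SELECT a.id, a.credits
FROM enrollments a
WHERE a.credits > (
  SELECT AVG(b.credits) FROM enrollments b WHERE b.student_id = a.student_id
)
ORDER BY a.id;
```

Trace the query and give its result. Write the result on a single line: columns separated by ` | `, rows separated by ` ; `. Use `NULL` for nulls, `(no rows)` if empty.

2 | 4 ; 4 | 3

For each enrollments row a, compute AVG(credits) over rows sharing a.student_id.
Keep row a if a.credits > that per-group AVG.
  student_id=1: AVG(credits) = 4.0
  student_id=2: AVG(credits) = 3.5
  student_id=4: AVG(credits) = 2.0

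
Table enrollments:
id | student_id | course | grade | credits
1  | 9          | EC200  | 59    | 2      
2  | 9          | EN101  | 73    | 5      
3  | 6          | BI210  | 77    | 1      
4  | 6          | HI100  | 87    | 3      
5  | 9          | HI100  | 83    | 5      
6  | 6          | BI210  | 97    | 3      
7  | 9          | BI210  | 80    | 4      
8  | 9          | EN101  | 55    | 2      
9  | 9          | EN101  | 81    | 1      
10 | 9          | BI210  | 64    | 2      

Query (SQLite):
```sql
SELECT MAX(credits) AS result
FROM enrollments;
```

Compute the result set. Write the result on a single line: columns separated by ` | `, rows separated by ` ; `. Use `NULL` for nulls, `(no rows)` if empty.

5

All credits values: [2, 5, 1, 3, 5, 3, 4, 2, 1, 2].
MAX of non-NULL values = 5.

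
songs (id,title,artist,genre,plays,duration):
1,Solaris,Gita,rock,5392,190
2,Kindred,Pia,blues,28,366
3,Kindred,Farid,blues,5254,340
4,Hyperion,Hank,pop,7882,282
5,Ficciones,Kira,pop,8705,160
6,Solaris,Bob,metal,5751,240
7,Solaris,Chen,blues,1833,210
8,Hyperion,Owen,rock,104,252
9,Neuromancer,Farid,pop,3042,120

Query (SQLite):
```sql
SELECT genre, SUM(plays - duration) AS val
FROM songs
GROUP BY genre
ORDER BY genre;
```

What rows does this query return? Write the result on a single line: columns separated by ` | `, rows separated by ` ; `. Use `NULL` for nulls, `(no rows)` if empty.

blues | 6199 ; metal | 5511 ; pop | 19067 ; rock | 5054

For each row compute plays - duration.
Group by genre; take SUM of the expression per group.
  blues: ids {2, 3, 7} → SUM(plays - duration)=6199
  metal: ids {6} → SUM(plays - duration)=5511
  pop: ids {4, 5, 9} → SUM(plays - duration)=19067
  rock: ids {1, 8} → SUM(plays - duration)=5054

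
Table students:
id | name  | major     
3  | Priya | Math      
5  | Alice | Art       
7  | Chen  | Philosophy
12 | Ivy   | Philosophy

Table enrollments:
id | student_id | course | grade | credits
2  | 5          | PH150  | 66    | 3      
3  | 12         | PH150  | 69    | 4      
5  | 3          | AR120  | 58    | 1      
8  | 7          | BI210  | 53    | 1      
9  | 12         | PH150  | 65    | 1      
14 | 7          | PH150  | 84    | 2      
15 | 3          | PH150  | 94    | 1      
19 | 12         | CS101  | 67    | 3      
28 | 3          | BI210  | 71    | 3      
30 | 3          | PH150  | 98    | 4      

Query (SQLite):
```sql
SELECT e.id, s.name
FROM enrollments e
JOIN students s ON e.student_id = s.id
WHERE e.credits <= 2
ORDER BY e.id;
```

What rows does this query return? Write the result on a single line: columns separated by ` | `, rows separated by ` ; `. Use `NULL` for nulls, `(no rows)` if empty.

Each enrollments row matches the students row where student_id = students.id.
Then keep rows with e.credits <= 2.

5 | Priya ; 8 | Chen ; 9 | Ivy ; 14 | Chen ; 15 | Priya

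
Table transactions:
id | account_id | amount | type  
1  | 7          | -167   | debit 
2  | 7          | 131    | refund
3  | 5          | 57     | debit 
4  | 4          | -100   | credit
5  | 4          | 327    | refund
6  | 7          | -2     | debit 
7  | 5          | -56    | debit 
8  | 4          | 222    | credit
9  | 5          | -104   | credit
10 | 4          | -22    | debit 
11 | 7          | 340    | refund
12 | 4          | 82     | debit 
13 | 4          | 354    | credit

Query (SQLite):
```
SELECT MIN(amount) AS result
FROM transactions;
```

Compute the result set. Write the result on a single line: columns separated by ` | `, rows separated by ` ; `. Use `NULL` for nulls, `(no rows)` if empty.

-167

All amount values: [-167, 131, 57, -100, 327, -2, -56, 222, -104, -22, 340, 82, 354].
MIN of non-NULL values = -167.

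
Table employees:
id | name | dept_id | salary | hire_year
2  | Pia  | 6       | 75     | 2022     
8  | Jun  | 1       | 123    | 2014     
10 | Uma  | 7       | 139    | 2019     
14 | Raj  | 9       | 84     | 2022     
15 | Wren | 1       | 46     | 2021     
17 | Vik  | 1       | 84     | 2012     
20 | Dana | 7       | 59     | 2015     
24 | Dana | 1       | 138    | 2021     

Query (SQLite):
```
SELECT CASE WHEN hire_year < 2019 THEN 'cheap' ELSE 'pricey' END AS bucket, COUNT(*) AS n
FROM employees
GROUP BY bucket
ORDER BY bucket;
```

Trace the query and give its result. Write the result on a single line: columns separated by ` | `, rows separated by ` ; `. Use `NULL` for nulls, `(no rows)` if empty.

Bucket rows by hire_year < 2019 → 'cheap' else 'pricey'; count each bucket.

cheap | 3 ; pricey | 5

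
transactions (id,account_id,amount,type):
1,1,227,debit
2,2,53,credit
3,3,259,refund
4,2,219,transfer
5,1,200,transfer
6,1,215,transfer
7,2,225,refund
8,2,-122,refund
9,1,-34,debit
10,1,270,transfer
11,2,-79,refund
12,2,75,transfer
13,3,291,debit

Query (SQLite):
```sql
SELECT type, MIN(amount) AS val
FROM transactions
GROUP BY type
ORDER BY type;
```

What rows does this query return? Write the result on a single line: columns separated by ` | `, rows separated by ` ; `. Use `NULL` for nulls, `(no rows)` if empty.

credit | 53 ; debit | -34 ; refund | -122 ; transfer | 75

Partition transactions by type; compute MIN(amount) within each group.
  credit: ids {2} → MIN(amount)=53
  debit: ids {1, 9, 13} → MIN(amount)=-34
  refund: ids {3, 7, 8, 11} → MIN(amount)=-122
  transfer: ids {4, 5, 6, 10, 12} → MIN(amount)=75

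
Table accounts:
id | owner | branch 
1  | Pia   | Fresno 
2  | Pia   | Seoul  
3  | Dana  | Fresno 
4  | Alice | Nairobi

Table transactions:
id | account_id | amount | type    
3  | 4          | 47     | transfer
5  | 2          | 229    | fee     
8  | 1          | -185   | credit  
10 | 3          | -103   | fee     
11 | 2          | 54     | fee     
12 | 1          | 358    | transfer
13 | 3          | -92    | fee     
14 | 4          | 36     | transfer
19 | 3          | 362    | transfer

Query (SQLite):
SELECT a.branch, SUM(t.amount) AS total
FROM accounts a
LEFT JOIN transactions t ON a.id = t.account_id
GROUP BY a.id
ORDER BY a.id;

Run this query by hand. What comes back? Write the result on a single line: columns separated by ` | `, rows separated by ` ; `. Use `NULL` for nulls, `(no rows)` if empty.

LEFT JOIN keeps every accounts row; unmatched ones get NULL for transactions columns.
Group by accounts.id and compute SUM(t.amount). SUM over an all-NULL group is NULL.
  1: ids {8, 12} → SUM(t.amount)=173
  2: ids {5, 11} → SUM(t.amount)=283
  3: ids {10, 13, 19} → SUM(t.amount)=167
  4: ids {3, 14} → SUM(t.amount)=83

Fresno | 173 ; Seoul | 283 ; Fresno | 167 ; Nairobi | 83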